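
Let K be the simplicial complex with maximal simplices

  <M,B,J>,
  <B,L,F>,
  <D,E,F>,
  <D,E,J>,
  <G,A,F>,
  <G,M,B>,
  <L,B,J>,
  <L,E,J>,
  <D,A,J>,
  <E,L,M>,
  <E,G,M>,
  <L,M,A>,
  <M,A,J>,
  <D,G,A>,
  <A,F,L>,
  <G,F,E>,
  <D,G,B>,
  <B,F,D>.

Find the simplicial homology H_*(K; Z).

K has 9 vertices, 27 edges, 18 triangles.
rank ∂_0 = 0, rank ∂_1 = 8 ⇒ b_0 = 9 − 0 − 8 = 1; all invariant factors of ∂_1 are 1 so no torsion. So H_0 = Z.
rank ∂_1 = 8, rank ∂_2 = 18 ⇒ b_1 = 27 − 8 − 18 = 1; ∂_2 has invariant factor(s) [2] giving torsion. So H_1 = Z ⊕ Z/2Z.
rank ∂_2 = 18, rank ∂_3 = 0 ⇒ b_2 = 18 − 18 − 0 = 0. So H_2 = 0.

H_0 ≅ Z,  H_1 ≅ Z ⊕ Z/2Z,  H_2 = 0.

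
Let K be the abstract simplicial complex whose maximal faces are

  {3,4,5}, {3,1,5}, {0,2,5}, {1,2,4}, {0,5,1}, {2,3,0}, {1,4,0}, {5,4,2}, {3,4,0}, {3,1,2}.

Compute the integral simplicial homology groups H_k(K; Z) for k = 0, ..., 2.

H_0 = Z,  H_1 = Z/2,  H_2 = 0.

Order the vertices as 0 < 1 < 2 < 3 < 4 < 5. Listing each simplex with vertices in this order, K has dimension 2 with simplices:

  0-simplices (6): [0], [1], [2], [3], [4], [5]
  1-simplices (15): [0,1], [0,2], [0,3], [0,4], [0,5], [1,2], [1,3], [1,4], [1,5], [2,3], [2,4], [2,5], [3,4], [3,5], [4,5]
  2-simplices (10): [0,1,4], [0,1,5], [0,2,3], [0,2,5], [0,3,4], [1,2,3], [1,2,4], [1,3,5], [2,4,5], [3,4,5]

Hence C_0 ≅ Z^6, C_1 ≅ Z^15, C_2 ≅ Z^10.

Boundary ∂_1: C_1 → C_0 maps an edge to its endpoints' difference, ∂[p,q] = q − p. For instance
  ∂[1,3] = [3] − [1].
The 6×15 boundary matrix has rank 5 and Smith normal form diag(1,1,1,1,1).

Boundary ∂_2: C_2 → C_1 acts by ∂[p,q,r] = [q,r] − [p,r] + [p,q]. For instance
  ∂[0,1,5] = [1,5] − [0,5] + [0,1],
  ∂[0,3,4] = [3,4] − [0,4] + [0,3].
The resulting 15×10 matrix has rank 10, and its Smith normal form has invariant factors (1,1,1,1,1,1,1,1,1,2).

Reading off H_k = ker ∂_k / im ∂_{k+1}:

  H_0: rank C_0 − rank ∂_1 = 6 − 5 = 1, and the invariant factors of ∂_1 are all 1, so H_0 ≅ Z.
  H_1: rank ker ∂_1 − rank ∂_2 = (15 − 5) − 10 = 0, and ∂_2 has invariant factor 2 > 1, so H_1 ≅ Z/2.
  H_2: rank ker ∂_2 − rank ∂_3 = (10 − 10) − 0 = 0, and there is no ∂_3, so H_2 ≅ 0.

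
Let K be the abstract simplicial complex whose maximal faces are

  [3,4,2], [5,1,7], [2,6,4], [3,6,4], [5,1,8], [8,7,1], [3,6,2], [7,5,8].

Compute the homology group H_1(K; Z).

H_1 = 0.

Order the vertices as 1 < 2 < 3 < 4 < 5 < 6 < 7 < 8. Listing each simplex with vertices in this order, K has dimension 2 with simplices:

  0-simplices (8): [1], [2], [3], [4], [5], [6], [7], [8]
  1-simplices (12): [1,5], [1,7], [1,8], [2,3], [2,4], [2,6], [3,4], [3,6], [4,6], [5,7], [5,8], [7,8]
  2-simplices (8): [1,5,7], [1,5,8], [1,7,8], [2,3,4], [2,3,6], [2,4,6], [3,4,6], [5,7,8]

so the chain groups are C_0 ≅ Z^8, C_1 ≅ Z^12, C_2 ≅ Z^8.

The boundary map ∂_1: C_1 → C_0 sends each edge [p,q] (with p < q) to q − p.
This gives a 8×12 integer matrix of rank 6; reducing to Smith normal form yields diagonal entries (1,1,1,1,1,1).

The boundary map ∂_2: C_2 → C_1 sends each 2-simplex [p,q,r] to [q,r] − [p,r] + [p,q]. For instance
  ∂[2,3,6] = [3,6] − [2,6] + [2,3],
  ∂[1,5,7] = [5,7] − [1,7] + [1,5].
The resulting 12×8 matrix has rank 6, and its Smith normal form has invariant factors (1,1,1,1,1,1).

Now H_k = ker ∂_k / im ∂_{k+1}, so:

  H_1: rank ker ∂_1 − rank ∂_2 = (12 − 6) − 6 = 0, and the invariant factors of ∂_2 are all 1, so H_1 = 0.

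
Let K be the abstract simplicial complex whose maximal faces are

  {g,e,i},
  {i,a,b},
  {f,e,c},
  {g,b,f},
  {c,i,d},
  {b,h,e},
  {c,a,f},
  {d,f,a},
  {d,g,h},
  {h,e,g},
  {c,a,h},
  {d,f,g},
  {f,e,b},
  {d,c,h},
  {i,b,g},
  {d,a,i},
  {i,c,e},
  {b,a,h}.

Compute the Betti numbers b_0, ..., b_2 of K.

b_0 = 1, b_1 = 1, b_2 = 0.

Order the vertices as a < b < c < d < e < f < g < h < i. Listing each simplex with vertices in this order, K has dimension 2 with simplices:

  0-simplices (9): a, b, c, d, e, f, g, h, i
  1-simplices (27): ab, ac, ad, af, ah, ai, be, bf, bg, bh, bi, cd, ce, cf, ch, ci, df, dg, dh, di, ef, eg, eh, ei, fg, gh, gi
  2-simplices (18): abh, abi, acf, ach, adf, adi, bef, beh, bfg, bgi, cdh, cdi, cef, cei, dfg, dgh, egh, egi

so the chain groups are C_0 ≅ Z^9, C_1 ≅ Z^27, C_2 ≅ Z^18.

∂_1: C_1 → C_0 sends each edge [p,q] (with p < q) to q − p. For instance
  ∂cf = f − c.
This gives a 9×27 integer matrix of rank 8; reducing to Smith normal form yields diagonal entries (1,1,1,1,1,1,1,1).

The boundary map ∂_2: C_2 → C_1 sends each 2-simplex [p,q,r] to [q,r] − [p,r] + [p,q]. For instance
  ∂dfg = fg − dg + df,
  ∂adf = df − af + ad.
As a 27×18 matrix over Z this has rank 18, with invariant factors (1,1,1,1,1,1,1,1,1,1,1,1,1,1,1,1,1,2).

Reading off H_k = ker ∂_k / im ∂_{k+1}:

  H_0: rank C_0 − rank ∂_1 = 9 − 8 = 1, and the invariant factors of ∂_1 are all 1, so H_0 ≅ Z.
  H_1: rank ker ∂_1 − rank ∂_2 = (27 − 8) − 18 = 1, and ∂_2 has invariant factor 2 > 1, so H_1 ≅ Z × Z/2.
  H_2: rank ker ∂_2 − rank ∂_3 = (18 − 18) − 0 = 0, and there is no ∂_3, so H_2 ≅ 0.

Hence the Betti numbers are b_0 = 1, b_1 = 1, b_2 = 0.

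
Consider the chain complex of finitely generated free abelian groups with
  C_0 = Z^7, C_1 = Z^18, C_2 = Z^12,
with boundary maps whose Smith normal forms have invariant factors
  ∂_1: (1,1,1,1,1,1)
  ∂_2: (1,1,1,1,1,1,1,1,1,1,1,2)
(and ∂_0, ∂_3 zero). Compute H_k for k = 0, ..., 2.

H_0: b_0 = 7 − 0 − 6 = 1; torsion from ∂_1 factors > 1: none. So H_0 ≅ Z.
H_1: b_1 = 18 − 6 − 12 = 0; torsion from ∂_2 factors > 1: [2]. So H_1 ≅ Z_2.
H_2: b_2 = 12 − 12 − 0 = 0; torsion from ∂_3 factors > 1: none. So H_2 ≅ 0.

H_0 ≅ Z,  H_1 ≅ Z_2,  H_2 = 0.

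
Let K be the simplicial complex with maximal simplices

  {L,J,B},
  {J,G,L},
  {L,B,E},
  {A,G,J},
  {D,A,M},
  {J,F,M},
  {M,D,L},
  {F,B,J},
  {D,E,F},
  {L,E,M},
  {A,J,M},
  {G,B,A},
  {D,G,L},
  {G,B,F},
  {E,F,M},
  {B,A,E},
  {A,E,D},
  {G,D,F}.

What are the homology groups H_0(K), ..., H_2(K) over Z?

Order the vertices as A < B < D < E < F < G < J < L < M. Listing each simplex with vertices in this order, K has dimension 2 with simplices:

  0-simplices (9): A, B, D, E, F, G, J, L, M
  1-simplices (27): AB, AD, AE, AG, AJ, AM, BE, BF, BG, BJ, BL, DE, DF, DG, DL, DM, EF, EL, EM, FG, FJ, FM, GJ, GL, JL, JM, LM
  2-simplices (18): ABE, ABG, ADE, ADM, AGJ, AJM, BEL, BFG, BFJ, BJL, DEF, DFG, DGL, DLM, EFM, ELM, FJM, GJL

Hence C_0 ≅ Z^9, C_1 ≅ Z^27, C_2 ≅ Z^18.

∂_1: C_1 → C_0 sends each edge [p,q] (with p < q) to q − p. For instance
  ∂BL = L − B.
This gives a 9×27 integer matrix of rank 8; reducing to Smith normal form yields diagonal entries (1,1,1,1,1,1,1,1).

Boundary ∂_2: C_2 → C_1 maps a triangle to the signed sum of its edges. For instance
  ∂ADM = DM − AM + AD,
  ∂AJM = JM − AM + AJ.
As a 27×18 matrix over Z this has rank 18, with invariant factors (1,1,1,1,1,1,1,1,1,1,1,1,1,1,1,1,1,2).

Now H_k = ker ∂_k / im ∂_{k+1}, so:

  H_0: rank C_0 − rank ∂_1 = 9 − 8 = 1, and the invariant factors of ∂_1 are all 1, so H_0 ≅ Z.
  H_1: rank ker ∂_1 − rank ∂_2 = (27 − 8) − 18 = 1, and ∂_2 has invariant factor 2 > 1, so H_1 ≅ Z ⊕ Z/2.
  H_2: rank ker ∂_2 − rank ∂_3 = (18 − 18) − 0 = 0, and there is no ∂_3, so H_2 ≅ 0.

(K is a triangulation of the Klein bottle.)

H_0 ≅ Z,  H_1 ≅ Z ⊕ Z/2,  H_2 = 0.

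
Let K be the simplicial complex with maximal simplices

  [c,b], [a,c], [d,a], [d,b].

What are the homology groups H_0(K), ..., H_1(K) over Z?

H_0 = Z,  H_1 = Z.

We work with the vertex ordering a < b < c < d. The simplices of K, each written with vertices in increasing order, are:

  0-simplices (4): a, b, c, d
  1-simplices (4): ac, ad, bc, bd

so the chain groups are C_0 ≅ Z^4, C_1 ≅ Z^4.

∂_1: C_1 → C_0 sends each edge [p,q] (with p < q) to q − p. For instance
  ∂ac = c − a.
As a 4×4 matrix over Z this has rank 3, with invariant factors (1,1,1).

Computing H_k = (kernel of ∂_k) / (image of ∂_{k+1}):

  H_0: rank C_0 − rank ∂_1 = 4 − 3 = 1, and the invariant factors of ∂_1 are all 1, so H_0 ≅ Z.
  H_1: rank ker ∂_1 − rank ∂_2 = (4 − 3) − 0 = 1, and there is no ∂_2, so H_1 ≅ Z.

As a check, the Euler characteristic is 4 − 4 = 0, which agrees with 1 − 1 = 0.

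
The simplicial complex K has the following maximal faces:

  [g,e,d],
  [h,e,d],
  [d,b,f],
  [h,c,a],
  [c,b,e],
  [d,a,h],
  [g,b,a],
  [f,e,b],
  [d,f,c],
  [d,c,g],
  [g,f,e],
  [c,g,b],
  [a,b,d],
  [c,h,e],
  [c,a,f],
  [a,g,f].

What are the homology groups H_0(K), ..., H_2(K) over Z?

Fix the vertex order a < b < c < d < e < f < g < h and write every simplex with vertices in increasing order. Then dim K = 2 and the simplices of K are:

  0-simplices (8): a, b, c, d, e, f, g, h
  1-simplices (24): ab, ac, ad, af, ag, ah, bc, bd, be, bf, bg, cd, ce, cf, cg, ch, de, df, dg, dh, ef, eg, eh, fg
  2-simplices (16): abd, abg, acf, ach, adh, afg, bce, bcg, bdf, bef, cdf, cdg, ceh, deg, deh, efg

so the chain groups are C_0 ≅ Z^8, C_1 ≅ Z^24, C_2 ≅ Z^16.

∂_1: C_1 → C_0 is given by ∂[p,q] = [q] − [p].
This gives a 8×24 integer matrix of rank 7; reducing to Smith normal form yields diagonal entries (1,1,1,1,1,1,1).

The boundary map ∂_2: C_2 → C_1 sends each 2-simplex [p,q,r] to [q,r] − [p,r] + [p,q]. For instance
  ∂bcg = cg − bg + bc,
  ∂bdf = df − bf + bd.
The resulting 24×16 matrix has rank 15, and its Smith normal form has invariant factors (1,1,1,1,1,1,1,1,1,1,1,1,1,1,1).

Computing H_k = (kernel of ∂_k) / (image of ∂_{k+1}):

  H_0: rank C_0 − rank ∂_1 = 8 − 7 = 1, and the invariant factors of ∂_1 are all 1, so H_0 ≅ Z.
  H_1: rank ker ∂_1 − rank ∂_2 = (24 − 7) − 15 = 2, and the invariant factors of ∂_2 are all 1, so H_1 ≅ Z^2.
  H_2: rank ker ∂_2 − rank ∂_3 = (16 − 15) − 0 = 1, and there is no ∂_3, so H_2 ≅ Z.

(K is a triangulation of the torus T^2.)

H_0 ≅ Z,  H_1 ≅ Z^2,  H_2 ≅ Z.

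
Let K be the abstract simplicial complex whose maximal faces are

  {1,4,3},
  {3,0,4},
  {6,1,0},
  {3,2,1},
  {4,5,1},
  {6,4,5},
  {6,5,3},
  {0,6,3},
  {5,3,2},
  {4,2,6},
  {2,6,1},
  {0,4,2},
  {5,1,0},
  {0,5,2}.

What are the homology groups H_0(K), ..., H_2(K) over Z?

H_0 = Z,  H_1 = Z^2,  H_2 = Z.

Fix the vertex order 0 < 1 < 2 < 3 < 4 < 5 < 6 and write every simplex with vertices in increasing order. Then dim K = 2 and the simplices of K are:

  0-simplices (7): [0], [1], [2], [3], [4], [5], [6]
  1-simplices (21): [0,1], [0,2], [0,3], [0,4], [0,5], [0,6], [1,2], [1,3], [1,4], [1,5], [1,6], [2,3], [2,4], [2,5], [2,6], [3,4], [3,5], [3,6], [4,5], [4,6], [5,6]
  2-simplices (14): [0,1,5], [0,1,6], [0,2,4], [0,2,5], [0,3,4], [0,3,6], [1,2,3], [1,2,6], [1,3,4], [1,4,5], [2,3,5], [2,4,6], [3,5,6], [4,5,6]

Hence C_0 ≅ Z^7, C_1 ≅ Z^21, C_2 ≅ Z^14.

∂_1: C_1 → C_0 is given by ∂[p,q] = [q] − [p]. For instance
  ∂[2,6] = [6] − [2].
This gives a 7×21 integer matrix of rank 6; reducing to Smith normal form yields diagonal entries (1,1,1,1,1,1).

The boundary map ∂_2: C_2 → C_1 acts by ∂[p,q,r] = [q,r] − [p,r] + [p,q]. For instance
  ∂[0,1,5] = [1,5] − [0,5] + [0,1],
  ∂[2,4,6] = [4,6] − [2,6] + [2,4].
The 21×14 boundary matrix has rank 13 and Smith normal form diag(1,1,1,1,1,1,1,1,1,1,1,1,1).

From H_k ≅ ker(∂_k) / im(∂_{k+1}) we obtain:

  H_0: rank C_0 − rank ∂_1 = 7 − 6 = 1, and the invariant factors of ∂_1 are all 1, so H_0 ≅ Z.
  H_1: rank ker ∂_1 − rank ∂_2 = (21 − 6) − 13 = 2, and the invariant factors of ∂_2 are all 1, so H_1 ≅ Z^2.
  H_2: rank ker ∂_2 − rank ∂_3 = (14 − 13) − 0 = 1, and there is no ∂_3, so H_2 ≅ Z.

As a check, the Euler characteristic is 7 − 21 + 14 = 0, which agrees with 1 − 2 + 1 = 0.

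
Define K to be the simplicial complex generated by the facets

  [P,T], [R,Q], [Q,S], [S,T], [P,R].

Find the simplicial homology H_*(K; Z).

Take the total order P < Q < R < S < T on the vertex set. Then K (dimension 1) consists of the simplices:

  0-simplices (5): P, Q, R, S, T
  1-simplices (5): PR, PT, QR, QS, ST

so the chain groups are C_0 ≅ Z^5, C_1 ≅ Z^5.

∂_1: C_1 → C_0 is given by ∂[p,q] = [q] − [p]. For instance
  ∂PR = R − P.
The resulting 5×5 matrix has rank 4, and its Smith normal form has invariant factors (1,1,1,1).

From H_k ≅ ker(∂_k) / im(∂_{k+1}) we obtain:

  H_0: rank C_0 − rank ∂_1 = 5 − 4 = 1, and the invariant factors of ∂_1 are all 1, so H_0 ≅ Z.
  H_1: rank ker ∂_1 − rank ∂_2 = (5 − 4) − 0 = 1, and there is no ∂_2, so H_1 ≅ Z.

(K is a triangulation of the circle S^1.)

H_0 ≅ Z,  H_1 ≅ Z.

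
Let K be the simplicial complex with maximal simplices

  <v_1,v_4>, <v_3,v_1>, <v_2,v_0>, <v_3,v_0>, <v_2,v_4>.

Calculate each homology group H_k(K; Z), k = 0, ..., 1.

Take the total order v_0 < v_1 < v_2 < v_3 < v_4 on the vertex set. Then K (dimension 1) consists of the simplices:

  0-simplices (5): [v_0], [v_1], [v_2], [v_3], [v_4]
  1-simplices (5): [v_0,v_2], [v_0,v_3], [v_1,v_3], [v_1,v_4], [v_2,v_4]

Hence C_0 ≅ Z^5, C_1 ≅ Z^5.

The boundary map ∂_1: C_1 → C_0 sends each edge [p,q] (with p < q) to q − p. For instance
  ∂[v_1,v_4] = [v_4] − [v_1].
This gives a 5×5 integer matrix of rank 4; reducing to Smith normal form yields diagonal entries (1,1,1,1).

Now H_k = ker ∂_k / im ∂_{k+1}, so:

  H_0: rank C_0 − rank ∂_1 = 5 − 4 = 1, and the invariant factors of ∂_1 are all 1, so H_0 ≅ Z.
  H_1: rank ker ∂_1 − rank ∂_2 = (5 − 4) − 0 = 1, and there is no ∂_2, so H_1 ≅ Z.

H_0 ≅ Z,  H_1 ≅ Z.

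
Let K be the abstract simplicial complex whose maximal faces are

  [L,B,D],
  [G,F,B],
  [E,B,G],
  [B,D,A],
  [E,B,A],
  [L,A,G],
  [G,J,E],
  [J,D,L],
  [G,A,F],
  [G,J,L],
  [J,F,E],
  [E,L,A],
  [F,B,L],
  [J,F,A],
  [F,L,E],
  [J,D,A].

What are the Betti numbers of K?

Order the vertices as A < B < D < E < F < G < J < L. Listing each simplex with vertices in this order, K has dimension 2 with simplices:

  0-simplices (8): A, B, D, E, F, G, J, L
  1-simplices (24): AB, AD, AE, AF, AG, AJ, AL, BD, BE, BF, BG, BL, DJ, DL, EF, EG, EJ, EL, FG, FJ, FL, GJ, GL, JL
  2-simplices (16): ABD, ABE, ADJ, AEL, AFG, AFJ, AGL, BDL, BEG, BFG, BFL, DJL, EFJ, EFL, EGJ, GJL

giving chain groups C_0 ≅ Z^8, C_1 ≅ Z^24, C_2 ≅ Z^16.

Boundary ∂_1: C_1 → C_0 is given by ∂[p,q] = [q] − [p].
The 8×24 boundary matrix has rank 7 and Smith normal form diag(1,1,1,1,1,1,1).

∂_2: C_2 → C_1 sends each 2-simplex [p,q,r] to [q,r] − [p,r] + [p,q]. For instance
  ∂EFJ = FJ − EJ + EF,
  ∂BEG = EG − BG + BE.
The 24×16 boundary matrix has rank 15 and Smith normal form diag(1,1,1,1,1,1,1,1,1,1,1,1,1,1,1).

Now H_k = ker ∂_k / im ∂_{k+1}, so:

  H_0: rank C_0 − rank ∂_1 = 8 − 7 = 1, and the invariant factors of ∂_1 are all 1, so H_0 ≅ Z.
  H_1: rank ker ∂_1 − rank ∂_2 = (24 − 7) − 15 = 2, and the invariant factors of ∂_2 are all 1, so H_1 ≅ Z^2.
  H_2: rank ker ∂_2 − rank ∂_3 = (16 − 15) − 0 = 1, and there is no ∂_3, so H_2 ≅ Z.

Hence the Betti numbers are b_0 = 1, b_1 = 2, b_2 = 1.

b_0 = 1, b_1 = 2, b_2 = 1.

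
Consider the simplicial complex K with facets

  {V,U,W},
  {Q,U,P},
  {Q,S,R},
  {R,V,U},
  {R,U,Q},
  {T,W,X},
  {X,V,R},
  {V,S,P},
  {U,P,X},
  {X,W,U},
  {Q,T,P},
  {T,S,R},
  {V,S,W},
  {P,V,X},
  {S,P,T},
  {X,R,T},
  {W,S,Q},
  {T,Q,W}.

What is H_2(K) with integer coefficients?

K has 9 vertices, 27 edges, 18 triangles.
rank ∂_2 = 18, rank ∂_3 = 0 ⇒ b_2 = 18 − 18 − 0 = 0. So H_2 ≅ 0.

H_2 = 0.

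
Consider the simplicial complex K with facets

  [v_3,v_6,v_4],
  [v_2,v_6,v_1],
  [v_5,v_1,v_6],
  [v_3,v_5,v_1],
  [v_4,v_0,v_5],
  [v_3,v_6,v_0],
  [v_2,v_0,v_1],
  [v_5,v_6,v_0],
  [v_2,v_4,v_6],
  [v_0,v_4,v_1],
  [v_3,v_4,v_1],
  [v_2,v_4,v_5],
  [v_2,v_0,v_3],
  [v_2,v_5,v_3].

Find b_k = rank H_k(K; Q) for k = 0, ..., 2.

b_0 = 1, b_1 = 2, b_2 = 1.

Take the total order v_0 < v_1 < v_2 < v_3 < v_4 < v_5 < v_6 on the vertex set. Then K (dimension 2) consists of the simplices:

  0-simplices (7): [v_0], [v_1], [v_2], [v_3], [v_4], [v_5], [v_6]
  1-simplices (21): (21 of them)
  2-simplices (14): (14 of them)

giving chain groups C_0 ≅ Z^7, C_1 ≅ Z^21, C_2 ≅ Z^14.

∂_1: C_1 → C_0 sends each edge [p,q] (with p < q) to q − p. For instance
  ∂[v_2,v_5] = [v_5] − [v_2].
The 7×21 boundary matrix has rank 6 and Smith normal form diag(1,1,1,1,1,1).

Boundary ∂_2: C_2 → C_1 acts by ∂[p,q,r] = [q,r] − [p,r] + [p,q]. For instance
  ∂[v_1,v_3,v_4] = [v_3,v_4] − [v_1,v_4] + [v_1,v_3],
  ∂[v_0,v_2,v_3] = [v_2,v_3] − [v_0,v_3] + [v_0,v_2].
As a 21×14 matrix over Z this has rank 13, with invariant factors (1,1,1,1,1,1,1,1,1,1,1,1,1).

From H_k ≅ ker(∂_k) / im(∂_{k+1}) we obtain:

  H_0: rank C_0 − rank ∂_1 = 7 − 6 = 1, and the invariant factors of ∂_1 are all 1, so H_0 ≅ Z.
  H_1: rank ker ∂_1 − rank ∂_2 = (21 − 6) − 13 = 2, and the invariant factors of ∂_2 are all 1, so H_1 ≅ Z^2.
  H_2: rank ker ∂_2 − rank ∂_3 = (14 − 13) − 0 = 1, and there is no ∂_3, so H_2 ≅ Z.

As a check, the Euler characteristic is 7 − 21 + 14 = 0, which agrees with 1 − 2 + 1 = 0.
(K is a triangulation of the torus T^2.)

Hence the Betti numbers are b_0 = 1, b_1 = 2, b_2 = 1.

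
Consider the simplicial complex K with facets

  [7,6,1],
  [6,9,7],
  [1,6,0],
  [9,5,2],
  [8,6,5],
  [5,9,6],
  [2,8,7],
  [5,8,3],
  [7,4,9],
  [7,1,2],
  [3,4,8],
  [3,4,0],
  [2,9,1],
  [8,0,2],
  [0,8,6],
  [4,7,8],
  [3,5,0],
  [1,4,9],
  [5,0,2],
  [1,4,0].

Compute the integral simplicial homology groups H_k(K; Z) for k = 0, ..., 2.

Order the vertices as 0 < 1 < 2 < 3 < 4 < 5 < 6 < 7 < 8 < 9. Listing each simplex with vertices in this order, K has dimension 2 with simplices:

  0-simplices (10): [0], [1], [2], [3], [4], [5], [6], [7], [8], [9]
  1-simplices (30): (30 of them)
  2-simplices (20): (20 of them)

giving chain groups C_0 ≅ Z^10, C_1 ≅ Z^30, C_2 ≅ Z^20.

∂_1: C_1 → C_0 maps an edge to its endpoints' difference, ∂[p,q] = q − p. For instance
  ∂[3,8] = [8] − [3].
The 10×30 boundary matrix has rank 9 and Smith normal form diag(1,1,1,1,1,1,1,1,1).

∂_2: C_2 → C_1 sends each 2-simplex [p,q,r] to [q,r] − [p,r] + [p,q]. For instance
  ∂[3,4,8] = [4,8] − [3,8] + [3,4],
  ∂[0,1,6] = [1,6] − [0,6] + [0,1].
The 30×20 boundary matrix has rank 20 and Smith normal form diag(1,1,1,1,1,1,1,1,1,1,1,1,1,1,1,1,1,1,1,2).

Now H_k = ker ∂_k / im ∂_{k+1}, so:

  H_0: rank C_0 − rank ∂_1 = 10 − 9 = 1, and the invariant factors of ∂_1 are all 1, so H_0 ≅ Z.
  H_1: rank ker ∂_1 − rank ∂_2 = (30 − 9) − 20 = 1, and ∂_2 has invariant factor 2 > 1, so H_1 ≅ Z ⊕ Z/2Z.
  H_2: rank ker ∂_2 − rank ∂_3 = (20 − 20) − 0 = 0, and there is no ∂_3, so H_2 ≅ 0.

H_0 = Z,  H_1 = Z ⊕ Z/2Z,  H_2 = 0.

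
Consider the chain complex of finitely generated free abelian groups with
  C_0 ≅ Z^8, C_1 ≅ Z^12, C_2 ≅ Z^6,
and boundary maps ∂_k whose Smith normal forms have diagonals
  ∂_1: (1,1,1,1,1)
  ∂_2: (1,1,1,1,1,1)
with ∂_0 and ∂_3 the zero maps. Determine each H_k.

H_0: b_0 = 8 − 0 − 5 = 3; torsion from ∂_1 factors > 1: none. So H_0 ≅ Z^3.
H_1: b_1 = 12 − 5 − 6 = 1; torsion from ∂_2 factors > 1: none. So H_1 ≅ Z.
H_2: b_2 = 6 − 6 − 0 = 0; torsion from ∂_3 factors > 1: none. So H_2 ≅ 0.

H_0 ≅ Z^3,  H_1 ≅ Z,  H_2 = 0.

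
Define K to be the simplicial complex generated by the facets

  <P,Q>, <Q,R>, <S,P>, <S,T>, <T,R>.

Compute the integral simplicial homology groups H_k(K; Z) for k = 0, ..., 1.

Take the total order P < Q < R < S < T on the vertex set. Then K (dimension 1) consists of the simplices:

  0-simplices (5): P, Q, R, S, T
  1-simplices (5): PQ, PS, QR, RT, ST

so the chain groups are C_0 ≅ Z^5, C_1 ≅ Z^5.

∂_1: C_1 → C_0 maps an edge to its endpoints' difference, ∂[p,q] = q − p. For instance
  ∂PS = S − P.
This gives a 5×5 integer matrix of rank 4; reducing to Smith normal form yields diagonal entries (1,1,1,1).

Now H_k = ker ∂_k / im ∂_{k+1}, so:

  H_0: rank C_0 − rank ∂_1 = 5 − 4 = 1, and the invariant factors of ∂_1 are all 1, so H_0 ≅ Z.
  H_1: rank ker ∂_1 − rank ∂_2 = (5 − 4) − 0 = 1, and there is no ∂_2, so H_1 ≅ Z.

As a check, the Euler characteristic is 5 − 5 = 0, which agrees with 1 − 1 = 0.

H_0 ≅ Z,  H_1 ≅ Z.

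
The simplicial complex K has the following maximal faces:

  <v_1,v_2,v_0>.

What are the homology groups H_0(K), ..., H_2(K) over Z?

H_0 ≅ Z,  H_1 = 0,  H_2 = 0.

K has 3 vertices, 3 edges, 1 triangle.
rank ∂_0 = 0, rank ∂_1 = 2 ⇒ b_0 = 3 − 0 − 2 = 1; all invariant factors of ∂_1 are 1 so no torsion. So H_0 = Z.
rank ∂_1 = 2, rank ∂_2 = 1 ⇒ b_1 = 3 − 2 − 1 = 0; all invariant factors of ∂_2 are 1 so no torsion. So H_1 = 0.
rank ∂_2 = 1, rank ∂_3 = 0 ⇒ b_2 = 1 − 1 − 0 = 0. So H_2 = 0.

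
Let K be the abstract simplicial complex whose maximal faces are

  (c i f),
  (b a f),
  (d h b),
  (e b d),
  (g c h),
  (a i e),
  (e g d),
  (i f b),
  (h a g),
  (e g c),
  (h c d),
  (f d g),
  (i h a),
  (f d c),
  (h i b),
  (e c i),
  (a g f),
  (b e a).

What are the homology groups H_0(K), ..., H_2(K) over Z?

Order the vertices as a < b < c < d < e < f < g < h < i. Listing each simplex with vertices in this order, K has dimension 2 with simplices:

  0-simplices (9): a, b, c, d, e, f, g, h, i
  1-simplices (27): ab, ae, af, ag, ah, ai, bd, be, bf, bh, bi, cd, ce, cf, cg, ch, ci, de, df, dg, dh, eg, ei, fg, fi, gh, hi
  2-simplices (18): abe, abf, aei, afg, agh, ahi, bde, bdh, bfi, bhi, cdf, cdh, ceg, cei, cfi, cgh, deg, dfg

Hence C_0 ≅ Z^9, C_1 ≅ Z^27, C_2 ≅ Z^18.

∂_1: C_1 → C_0 is given by ∂[p,q] = [q] − [p]. For instance
  ∂de = e − d.
This gives a 9×27 integer matrix of rank 8; reducing to Smith normal form yields diagonal entries (1,1,1,1,1,1,1,1).

∂_2: C_2 → C_1 acts by ∂[p,q,r] = [q,r] − [p,r] + [p,q]. For instance
  ∂aei = ei − ai + ae,
  ∂afg = fg − ag + af.
The resulting 27×18 matrix has rank 18, and its Smith normal form has invariant factors (1,1,1,1,1,1,1,1,1,1,1,1,1,1,1,1,1,2).

From H_k ≅ ker(∂_k) / im(∂_{k+1}) we obtain:

  H_0: rank C_0 − rank ∂_1 = 9 − 8 = 1, and the invariant factors of ∂_1 are all 1, so H_0 = Z.
  H_1: rank ker ∂_1 − rank ∂_2 = (27 − 8) − 18 = 1, and ∂_2 has invariant factor 2 > 1, so H_1 = Z ⊕ Z/2.
  H_2: rank ker ∂_2 − rank ∂_3 = (18 − 18) − 0 = 0, and there is no ∂_3, so H_2 = 0.

(K is a triangulation of the Klein bottle.)

H_0 = Z,  H_1 = Z ⊕ Z/2,  H_2 = 0.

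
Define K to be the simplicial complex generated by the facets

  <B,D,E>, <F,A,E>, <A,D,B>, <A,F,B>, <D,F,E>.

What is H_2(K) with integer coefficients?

H_2 ≅ 0.

Order the vertices as A < B < D < E < F. Listing each simplex with vertices in this order, K has dimension 2 with simplices:

  0-simplices (5): A, B, D, E, F
  1-simplices (10): AB, AD, AE, AF, BD, BE, BF, DE, DF, EF
  2-simplices (5): ABD, ABF, AEF, BDE, DEF

Hence C_0 ≅ Z^5, C_1 ≅ Z^10, C_2 ≅ Z^5.

Boundary ∂_1: C_1 → C_0 is given by ∂[p,q] = [q] − [p]. For instance
  ∂AB = B − A.
This gives a 5×10 integer matrix of rank 4; reducing to Smith normal form yields diagonal entries (1,1,1,1).

The boundary map ∂_2: C_2 → C_1 maps a triangle to the signed sum of its edges. For instance
  ∂DEF = EF − DF + DE,
  ∂ABD = BD − AD + AB.
The 10×5 boundary matrix has rank 5 and Smith normal form diag(1,1,1,1,1).

Reading off H_k = ker ∂_k / im ∂_{k+1}:

  H_2: rank ker ∂_2 − rank ∂_3 = (5 − 5) − 0 = 0, and there is no ∂_3, so H_2 ≅ 0.

(K is a triangulation of the Möbius band.)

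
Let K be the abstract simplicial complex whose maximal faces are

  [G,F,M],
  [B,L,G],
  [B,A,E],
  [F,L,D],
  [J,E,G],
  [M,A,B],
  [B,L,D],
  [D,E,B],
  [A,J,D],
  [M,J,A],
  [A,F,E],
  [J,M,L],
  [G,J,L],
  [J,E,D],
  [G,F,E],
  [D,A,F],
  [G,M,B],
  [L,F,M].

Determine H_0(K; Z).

Fix the vertex order A < B < D < E < F < G < J < L < M and write every simplex with vertices in increasing order. Then dim K = 2 and the simplices of K are:

  0-simplices (9): A, B, D, E, F, G, J, L, M
  1-simplices (27): AB, AD, AE, AF, AJ, AM, BD, BE, BG, BL, BM, DE, DF, DJ, DL, EF, EG, EJ, FG, FL, FM, GJ, GL, GM, JL, JM, LM
  2-simplices (18): ABE, ABM, ADF, ADJ, AEF, AJM, BDE, BDL, BGL, BGM, DEJ, DFL, EFG, EGJ, FGM, FLM, GJL, JLM

Hence C_0 ≅ Z^9, C_1 ≅ Z^27, C_2 ≅ Z^18.

∂_1: C_1 → C_0 maps an edge to its endpoints' difference, ∂[p,q] = q − p. For instance
  ∂EJ = J − E.
The resulting 9×27 matrix has rank 8, and its Smith normal form has invariant factors (1,1,1,1,1,1,1,1).

The boundary map ∂_2: C_2 → C_1 maps a triangle to the signed sum of its edges. For instance
  ∂JLM = LM − JM + JL,
  ∂BGL = GL − BL + BG.
As a 27×18 matrix over Z this has rank 18, with invariant factors (1,1,1,1,1,1,1,1,1,1,1,1,1,1,1,1,1,2).

Now H_k = ker ∂_k / im ∂_{k+1}, so:

  H_0: rank C_0 − rank ∂_1 = 9 − 8 = 1, and the invariant factors of ∂_1 are all 1, so H_0 = Z.

(K is a triangulation of the Klein bottle.)

H_0 ≅ Z.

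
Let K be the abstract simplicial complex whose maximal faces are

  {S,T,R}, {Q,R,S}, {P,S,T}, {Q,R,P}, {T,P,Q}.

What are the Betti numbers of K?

We work with the vertex ordering P < Q < R < S < T. The simplices of K, each written with vertices in increasing order, are:

  0-simplices (5): P, Q, R, S, T
  1-simplices (10): PQ, PR, PS, PT, QR, QS, QT, RS, RT, ST
  2-simplices (5): PQR, PQT, PST, QRS, RST

Hence C_0 ≅ Z^5, C_1 ≅ Z^10, C_2 ≅ Z^5.

Boundary ∂_1: C_1 → C_0 sends each edge [p,q] (with p < q) to q − p.
As a 5×10 matrix over Z this has rank 4, with invariant factors (1,1,1,1).

Boundary ∂_2: C_2 → C_1 maps a triangle to the signed sum of its edges. For instance
  ∂QRS = RS − QS + QR,
  ∂PQT = QT − PT + PQ.
As a 10×5 matrix over Z this has rank 5, with invariant factors (1,1,1,1,1).

Now H_k = ker ∂_k / im ∂_{k+1}, so:

  H_0: rank C_0 − rank ∂_1 = 5 − 4 = 1, and the invariant factors of ∂_1 are all 1, so H_0 = Z.
  H_1: rank ker ∂_1 − rank ∂_2 = (10 − 4) − 5 = 1, and the invariant factors of ∂_2 are all 1, so H_1 = Z.
  H_2: rank ker ∂_2 − rank ∂_3 = (5 − 5) − 0 = 0, and there is no ∂_3, so H_2 = 0.

As a check, the Euler characteristic is 5 − 10 + 5 = 0, which agrees with 1 − 1 + 0 = 0.

Hence the Betti numbers are b_0 = 1, b_1 = 1, b_2 = 0.

b_0 = 1, b_1 = 1, b_2 = 0.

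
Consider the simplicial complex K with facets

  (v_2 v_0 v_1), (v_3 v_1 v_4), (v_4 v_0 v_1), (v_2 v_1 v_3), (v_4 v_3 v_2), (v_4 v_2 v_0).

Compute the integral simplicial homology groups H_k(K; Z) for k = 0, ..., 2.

K has 5 vertices, 9 edges, 6 triangles.
rank ∂_0 = 0, rank ∂_1 = 4 ⇒ b_0 = 5 − 0 − 4 = 1; all invariant factors of ∂_1 are 1 so no torsion. So H_0 ≅ Z.
rank ∂_1 = 4, rank ∂_2 = 5 ⇒ b_1 = 9 − 4 − 5 = 0; all invariant factors of ∂_2 are 1 so no torsion. So H_1 ≅ 0.
rank ∂_2 = 5, rank ∂_3 = 0 ⇒ b_2 = 6 − 5 − 0 = 1. So H_2 ≅ Z.

H_0 ≅ Z,  H_1 = 0,  H_2 ≅ Z.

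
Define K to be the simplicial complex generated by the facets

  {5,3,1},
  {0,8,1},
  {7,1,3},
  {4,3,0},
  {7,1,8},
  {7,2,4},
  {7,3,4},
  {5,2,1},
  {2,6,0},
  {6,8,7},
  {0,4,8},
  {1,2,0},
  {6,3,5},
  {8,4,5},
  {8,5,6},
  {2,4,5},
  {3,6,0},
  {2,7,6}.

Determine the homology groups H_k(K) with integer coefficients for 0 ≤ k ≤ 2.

K has 9 vertices, 27 edges, 18 triangles.
rank ∂_0 = 0, rank ∂_1 = 8 ⇒ b_0 = 9 − 0 − 8 = 1; all invariant factors of ∂_1 are 1 so no torsion. So H_0 ≅ Z.
rank ∂_1 = 8, rank ∂_2 = 17 ⇒ b_1 = 27 − 8 − 17 = 2; all invariant factors of ∂_2 are 1 so no torsion. So H_1 ≅ Z^2.
rank ∂_2 = 17, rank ∂_3 = 0 ⇒ b_2 = 18 − 17 − 0 = 1. So H_2 ≅ Z.

H_0 ≅ Z,  H_1 ≅ Z^2,  H_2 ≅ Z.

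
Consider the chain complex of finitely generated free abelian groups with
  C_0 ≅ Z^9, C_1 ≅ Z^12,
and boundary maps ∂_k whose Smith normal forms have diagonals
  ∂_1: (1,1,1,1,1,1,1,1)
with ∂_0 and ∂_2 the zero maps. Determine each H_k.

H_0: b_0 = 9 − 0 − 8 = 1; torsion from ∂_1 factors > 1: none. So H_0 ≅ Z.
H_1: b_1 = 12 − 8 − 0 = 4; torsion from ∂_2 factors > 1: none. So H_1 ≅ Z^4.

H_0 ≅ Z,  H_1 ≅ Z^4.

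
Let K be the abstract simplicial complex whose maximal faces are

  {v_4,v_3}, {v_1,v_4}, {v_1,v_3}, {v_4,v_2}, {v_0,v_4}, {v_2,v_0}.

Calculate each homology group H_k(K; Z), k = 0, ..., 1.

Take the total order v_0 < v_1 < v_2 < v_3 < v_4 on the vertex set. Then K (dimension 1) consists of the simplices:

  0-simplices (5): [v_0], [v_1], [v_2], [v_3], [v_4]
  1-simplices (6): [v_0,v_2], [v_0,v_4], [v_1,v_3], [v_1,v_4], [v_2,v_4], [v_3,v_4]

Hence C_0 ≅ Z^5, C_1 ≅ Z^6.

Boundary ∂_1: C_1 → C_0 maps an edge to its endpoints' difference, ∂[p,q] = q − p. For instance
  ∂[v_3,v_4] = [v_4] − [v_3].
This gives a 5×6 integer matrix of rank 4; reducing to Smith normal form yields diagonal entries (1,1,1,1).

Now H_k = ker ∂_k / im ∂_{k+1}, so:

  H_0: rank C_0 − rank ∂_1 = 5 − 4 = 1, and the invariant factors of ∂_1 are all 1, so H_0 ≅ Z.
  H_1: rank ker ∂_1 − rank ∂_2 = (6 − 4) − 0 = 2, and there is no ∂_2, so H_1 ≅ Z^2.

As a check, the Euler characteristic is 5 − 6 = -1, which agrees with 1 − 2 = -1.

H_0 = Z,  H_1 = Z^2.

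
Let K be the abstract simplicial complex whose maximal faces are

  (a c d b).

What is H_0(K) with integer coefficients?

Take the total order a < b < c < d on the vertex set. Then K (dimension 3) consists of the simplices:

  0-simplices (4): a, b, c, d
  1-simplices (6): ab, ac, ad, bc, bd, cd
  2-simplices (4): abc, abd, acd, bcd
  3-simplices (1): abcd

giving chain groups C_0 ≅ Z^4, C_1 ≅ Z^6, C_2 ≅ Z^4, C_3 ≅ Z^1.

The boundary map ∂_1: C_1 → C_0 is given by ∂[p,q] = [q] − [p]. For instance
  ∂cd = d − c.
As a 4×6 matrix over Z this has rank 3, with invariant factors (1,1,1).

The boundary map ∂_2: C_2 → C_1 sends each 2-simplex [p,q,r] to [q,r] − [p,r] + [p,q]. For instance
  ∂acd = cd − ad + ac,
  ∂bcd = cd − bd + bc.
The 6×4 boundary matrix has rank 3 and Smith normal form diag(1,1,1).

∂_3: C_3 → C_2 sends each 3-simplex σ to the alternating sum Σ_i (−1)^i (σ with its i-th vertex removed). For instance
  ∂abcd = bcd − acd + abd − abc.
The 4×1 boundary matrix has rank 1 and Smith normal form diag(1).

Reading off H_k = ker ∂_k / im ∂_{k+1}:

  H_0: rank C_0 − rank ∂_1 = 4 − 3 = 1, and the invariant factors of ∂_1 are all 1, so H_0 ≅ Z.

(K is a triangulation of the 3-simplex.)

H_0 = Z.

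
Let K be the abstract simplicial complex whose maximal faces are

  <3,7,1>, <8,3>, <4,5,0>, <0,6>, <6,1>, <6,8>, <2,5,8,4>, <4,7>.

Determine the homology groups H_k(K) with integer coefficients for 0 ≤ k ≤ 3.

Fix the vertex order 0 < 1 < 2 < 3 < 4 < 5 < 6 < 7 < 8 and write every simplex with vertices in increasing order. Then dim K = 3 and the simplices of K are:

  0-simplices (9): [0], [1], [2], [3], [4], [5], [6], [7], [8]
  1-simplices (16): [0,4], [0,5], [0,6], [1,3], [1,6], [1,7], [2,4], [2,5], [2,8], [3,7], [3,8], [4,5], [4,7], [4,8], [5,8], [6,8]
  2-simplices (6): [0,4,5], [1,3,7], [2,4,5], [2,4,8], [2,5,8], [4,5,8]
  3-simplices (1): [2,4,5,8]

giving chain groups C_0 ≅ Z^9, C_1 ≅ Z^16, C_2 ≅ Z^6, C_3 ≅ Z^1.

Boundary ∂_1: C_1 → C_0 maps an edge to its endpoints' difference, ∂[p,q] = q − p. For instance
  ∂[4,7] = [7] − [4].
The resulting 9×16 matrix has rank 8, and its Smith normal form has invariant factors (1,1,1,1,1,1,1,1).

∂_2: C_2 → C_1 acts by ∂[p,q,r] = [q,r] − [p,r] + [p,q]. For instance
  ∂[2,4,5] = [4,5] − [2,5] + [2,4],
  ∂[4,5,8] = [5,8] − [4,8] + [4,5].
The 16×6 boundary matrix has rank 5 and Smith normal form diag(1,1,1,1,1).

The boundary map ∂_3: C_3 → C_2 sends each 3-simplex σ to the alternating sum Σ_i (−1)^i (σ with its i-th vertex removed). For instance
  ∂[2,4,5,8] = [4,5,8] − [2,5,8] + [2,4,8] − [2,4,5].
The 6×1 boundary matrix has rank 1 and Smith normal form diag(1).

From H_k ≅ ker(∂_k) / im(∂_{k+1}) we obtain:

  H_0: rank C_0 − rank ∂_1 = 9 − 8 = 1, and the invariant factors of ∂_1 are all 1, so H_0 = Z.
  H_1: rank ker ∂_1 − rank ∂_2 = (16 − 8) − 5 = 3, and the invariant factors of ∂_2 are all 1, so H_1 = Z^3.
  H_2: rank ker ∂_2 − rank ∂_3 = (6 − 5) − 1 = 0, and the invariant factors of ∂_3 are all 1, so H_2 = 0.
  H_3: rank ker ∂_3 − rank ∂_4 = (1 − 1) − 0 = 0, and there is no ∂_4, so H_3 = 0.

H_0 = Z,  H_1 = Z^3,  H_2 = 0,  H_3 = 0.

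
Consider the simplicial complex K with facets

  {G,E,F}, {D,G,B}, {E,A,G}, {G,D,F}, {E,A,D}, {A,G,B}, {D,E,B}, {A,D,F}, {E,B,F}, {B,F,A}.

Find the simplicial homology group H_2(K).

Order the vertices as A < B < D < E < F < G. Listing each simplex with vertices in this order, K has dimension 2 with simplices:

  0-simplices (6): A, B, D, E, F, G
  1-simplices (15): AB, AD, AE, AF, AG, BD, BE, BF, BG, DE, DF, DG, EF, EG, FG
  2-simplices (10): ABF, ABG, ADE, ADF, AEG, BDE, BDG, BEF, DFG, EFG

so the chain groups are C_0 ≅ Z^6, C_1 ≅ Z^15, C_2 ≅ Z^10.

Boundary ∂_1: C_1 → C_0 is given by ∂[p,q] = [q] − [p]. For instance
  ∂DG = G − D.
The 6×15 boundary matrix has rank 5 and Smith normal form diag(1,1,1,1,1).

∂_2: C_2 → C_1 maps a triangle to the signed sum of its edges. For instance
  ∂EFG = FG − EG + EF,
  ∂ADF = DF − AF + AD.
As a 15×10 matrix over Z this has rank 10, with invariant factors (1,1,1,1,1,1,1,1,1,2).

Now H_k = ker ∂_k / im ∂_{k+1}, so:

  H_2: rank ker ∂_2 − rank ∂_3 = (10 − 10) − 0 = 0, and there is no ∂_3, so H_2 ≅ 0.

H_2 ≅ 0.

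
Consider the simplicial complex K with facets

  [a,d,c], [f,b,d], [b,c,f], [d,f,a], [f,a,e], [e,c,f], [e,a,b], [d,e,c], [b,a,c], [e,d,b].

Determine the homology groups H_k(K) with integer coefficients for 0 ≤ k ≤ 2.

Order the vertices as a < b < c < d < e < f. Listing each simplex with vertices in this order, K has dimension 2 with simplices:

  0-simplices (6): a, b, c, d, e, f
  1-simplices (15): ab, ac, ad, ae, af, bc, bd, be, bf, cd, ce, cf, de, df, ef
  2-simplices (10): abc, abe, acd, adf, aef, bcf, bde, bdf, cde, cef

giving chain groups C_0 ≅ Z^6, C_1 ≅ Z^15, C_2 ≅ Z^10.

The boundary map ∂_1: C_1 → C_0 maps an edge to its endpoints' difference, ∂[p,q] = q − p. For instance
  ∂cd = d − c.
The 6×15 boundary matrix has rank 5 and Smith normal form diag(1,1,1,1,1).

Boundary ∂_2: C_2 → C_1 maps a triangle to the signed sum of its edges. For instance
  ∂abc = bc − ac + ab,
  ∂cef = ef − cf + ce.
As a 15×10 matrix over Z this has rank 10, with invariant factors (1,1,1,1,1,1,1,1,1,2).

From H_k ≅ ker(∂_k) / im(∂_{k+1}) we obtain:

  H_0: rank C_0 − rank ∂_1 = 6 − 5 = 1, and the invariant factors of ∂_1 are all 1, so H_0 = Z.
  H_1: rank ker ∂_1 − rank ∂_2 = (15 − 5) − 10 = 0, and ∂_2 has invariant factor 2 > 1, so H_1 = Z/2.
  H_2: rank ker ∂_2 − rank ∂_3 = (10 − 10) − 0 = 0, and there is no ∂_3, so H_2 = 0.

As a check, the Euler characteristic is 6 − 15 + 10 = 1, which agrees with 1 − 0 + 0 = 1.
(K is a triangulation of the real projective plane RP^2.)

H_0 = Z,  H_1 = Z/2,  H_2 = 0.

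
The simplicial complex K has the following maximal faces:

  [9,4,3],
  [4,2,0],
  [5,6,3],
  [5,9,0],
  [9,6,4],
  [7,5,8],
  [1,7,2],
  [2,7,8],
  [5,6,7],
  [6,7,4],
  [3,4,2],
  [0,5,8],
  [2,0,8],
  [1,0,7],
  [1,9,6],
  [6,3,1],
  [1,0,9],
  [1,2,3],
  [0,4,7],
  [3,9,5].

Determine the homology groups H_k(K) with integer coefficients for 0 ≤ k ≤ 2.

K has 10 vertices, 30 edges, 20 triangles.
rank ∂_0 = 0, rank ∂_1 = 9 ⇒ b_0 = 10 − 0 − 9 = 1; all invariant factors of ∂_1 are 1 so no torsion. So H_0 ≅ Z.
rank ∂_1 = 9, rank ∂_2 = 20 ⇒ b_1 = 30 − 9 − 20 = 1; ∂_2 has invariant factor(s) [2] giving torsion. So H_1 ≅ Z ⊕ Z/2.
rank ∂_2 = 20, rank ∂_3 = 0 ⇒ b_2 = 20 − 20 − 0 = 0. So H_2 ≅ 0.

H_0 ≅ Z,  H_1 ≅ Z ⊕ Z/2,  H_2 = 0.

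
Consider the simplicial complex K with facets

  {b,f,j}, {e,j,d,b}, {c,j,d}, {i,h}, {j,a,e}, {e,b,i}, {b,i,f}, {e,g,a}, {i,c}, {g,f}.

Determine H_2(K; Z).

H_2 ≅ 0.

We work with the vertex ordering a < b < c < d < e < f < g < h < i < j. The simplices of K, each written with vertices in increasing order, are:

  0-simplices (10): a, b, c, d, e, f, g, h, i, j
  1-simplices (20): ae, ag, aj, bd, be, bf, bi, bj, cd, ci, cj, de, dj, eg, ei, ej, fg, fi, fj, hi
  2-simplices (10): aeg, aej, bde, bdj, bei, bej, bfi, bfj, cdj, dej
  3-simplices (1): bdej

so the chain groups are C_0 ≅ Z^10, C_1 ≅ Z^20, C_2 ≅ Z^10, C_3 ≅ Z^1.

The boundary map ∂_1: C_1 → C_0 maps an edge to its endpoints' difference, ∂[p,q] = q − p.
The resulting 10×20 matrix has rank 9, and its Smith normal form has invariant factors (1,1,1,1,1,1,1,1,1).

∂_2: C_2 → C_1 acts by ∂[p,q,r] = [q,r] − [p,r] + [p,q]. For instance
  ∂bde = de − be + bd,
  ∂bfj = fj − bj + bf.
This gives a 20×10 integer matrix of rank 9; reducing to Smith normal form yields diagonal entries (1,1,1,1,1,1,1,1,1).

∂_3: C_3 → C_2 sends each 3-simplex σ to the alternating sum Σ_i (−1)^i (σ with its i-th vertex removed). For instance
  ∂bdej = dej − bej + bdj − bde.
As a 10×1 matrix over Z this has rank 1, with invariant factors (1).

From H_k ≅ ker(∂_k) / im(∂_{k+1}) we obtain:

  H_2: rank ker ∂_2 − rank ∂_3 = (10 − 9) − 1 = 0, and the invariant factors of ∂_3 are all 1, so H_2 = 0.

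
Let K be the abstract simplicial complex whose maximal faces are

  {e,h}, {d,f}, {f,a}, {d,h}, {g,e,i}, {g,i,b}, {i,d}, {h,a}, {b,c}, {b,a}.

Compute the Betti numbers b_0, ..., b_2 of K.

We work with the vertex ordering a < b < c < d < e < f < g < h < i. The simplices of K, each written with vertices in increasing order, are:

  0-simplices (9): a, b, c, d, e, f, g, h, i
  1-simplices (13): ab, af, ah, bc, bg, bi, df, dh, di, eg, eh, ei, gi
  2-simplices (2): bgi, egi

Hence C_0 ≅ Z^9, C_1 ≅ Z^13, C_2 ≅ Z^2.

∂_1: C_1 → C_0 maps an edge to its endpoints' difference, ∂[p,q] = q − p.
The 9×13 boundary matrix has rank 8 and Smith normal form diag(1,1,1,1,1,1,1,1).

The boundary map ∂_2: C_2 → C_1 maps a triangle to the signed sum of its edges. For instance
  ∂egi = gi − ei + eg,
  ∂bgi = gi − bi + bg.
As a 13×2 matrix over Z this has rank 2, with invariant factors (1,1).

Now H_k = ker ∂_k / im ∂_{k+1}, so:

  H_0: rank C_0 − rank ∂_1 = 9 − 8 = 1, and the invariant factors of ∂_1 are all 1, so H_0 = Z.
  H_1: rank ker ∂_1 − rank ∂_2 = (13 − 8) − 2 = 3, and the invariant factors of ∂_2 are all 1, so H_1 = Z^3.
  H_2: rank ker ∂_2 − rank ∂_3 = (2 − 2) − 0 = 0, and there is no ∂_3, so H_2 = 0.

Hence the Betti numbers are b_0 = 1, b_1 = 3, b_2 = 0.

b_0 = 1, b_1 = 3, b_2 = 0.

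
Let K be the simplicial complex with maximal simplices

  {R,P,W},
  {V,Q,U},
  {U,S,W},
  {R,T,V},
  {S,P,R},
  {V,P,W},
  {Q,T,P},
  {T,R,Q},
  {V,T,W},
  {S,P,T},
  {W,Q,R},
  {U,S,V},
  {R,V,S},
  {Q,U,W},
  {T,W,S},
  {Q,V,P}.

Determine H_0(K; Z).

We work with the vertex ordering P < Q < R < S < T < U < V < W. The simplices of K, each written with vertices in increasing order, are:

  0-simplices (8): P, Q, R, S, T, U, V, W
  1-simplices (24): PQ, PR, PS, PT, PV, PW, QR, QT, QU, QV, QW, RS, RT, RV, RW, ST, SU, SV, SW, TV, TW, UV, UW, VW
  2-simplices (16): PQT, PQV, PRS, PRW, PST, PVW, QRT, QRW, QUV, QUW, RSV, RTV, STW, SUV, SUW, TVW

Hence C_0 ≅ Z^8, C_1 ≅ Z^24, C_2 ≅ Z^16.

The boundary map ∂_1: C_1 → C_0 sends each edge [p,q] (with p < q) to q − p.
As a 8×24 matrix over Z this has rank 7, with invariant factors (1,1,1,1,1,1,1).

Boundary ∂_2: C_2 → C_1 sends each 2-simplex [p,q,r] to [q,r] − [p,r] + [p,q]. For instance
  ∂QUW = UW − QW + QU,
  ∂PQV = QV − PV + PQ.
The resulting 24×16 matrix has rank 15, and its Smith normal form has invariant factors (1,1,1,1,1,1,1,1,1,1,1,1,1,1,1).

From H_k ≅ ker(∂_k) / im(∂_{k+1}) we obtain:

  H_0: rank C_0 − rank ∂_1 = 8 − 7 = 1, and the invariant factors of ∂_1 are all 1, so H_0 = Z.

H_0 = Z.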